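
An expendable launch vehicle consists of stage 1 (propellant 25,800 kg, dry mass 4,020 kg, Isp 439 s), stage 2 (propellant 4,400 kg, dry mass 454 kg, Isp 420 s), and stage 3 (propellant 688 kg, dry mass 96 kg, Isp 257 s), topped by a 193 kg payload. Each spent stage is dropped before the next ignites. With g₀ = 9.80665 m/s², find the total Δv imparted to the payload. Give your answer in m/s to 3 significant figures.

Δv ≈ 14400 m/s

Ignition mass of stage 1 = 25,800+4,020 + 4,400+454 + 688+96 + 193 = 35,651 kg.
Stage 1: m₀ = 35,651 kg, m_f = 35,651 − 25,800 = 9,851 kg; Δv = 439×9.80665×ln(3.619) = 4305.1×1.2862 ≈ 5537 m/s.
Stage 2: m₀ = 5,831 kg, m_f = 5,831 − 4,400 = 1,431 kg; Δv = 420×9.80665×ln(4.075) = 4118.8×1.4048 ≈ 5786 m/s.
Stage 3: m₀ = 977 kg, m_f = 977 − 688 = 289 kg; Δv = 257×9.80665×ln(3.381) = 2520.3×1.2181 ≈ 3070 m/s.
Total Δv = 5537 + 5786 + 3070 = 14393 m/s.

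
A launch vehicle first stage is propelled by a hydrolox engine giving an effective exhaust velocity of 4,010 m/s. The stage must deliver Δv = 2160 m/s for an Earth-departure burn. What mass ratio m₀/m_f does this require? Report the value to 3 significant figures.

mass ratio ≈ 1.71

Rocket equation: m₀/m_f = exp(Δv / v_e) = exp(2160 / 4010.0) = exp(0.5387) = 1.7137.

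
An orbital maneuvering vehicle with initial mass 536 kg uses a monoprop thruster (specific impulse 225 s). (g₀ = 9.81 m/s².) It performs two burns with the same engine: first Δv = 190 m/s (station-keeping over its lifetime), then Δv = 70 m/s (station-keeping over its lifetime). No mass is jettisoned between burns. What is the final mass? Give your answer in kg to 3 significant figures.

v_e = Isp · g₀ = 225 × 9.81 = 2207.2 m/s.
After the first burn: m = 536 × exp(−190/2207.2) = 536 × 0.91752 = 491.791 kg.
After the second burn: m = 491.791 × exp(−70/2207.2) = 491.791 × 0.96878 = 476.437 kg.

final mass ≈ 476 kg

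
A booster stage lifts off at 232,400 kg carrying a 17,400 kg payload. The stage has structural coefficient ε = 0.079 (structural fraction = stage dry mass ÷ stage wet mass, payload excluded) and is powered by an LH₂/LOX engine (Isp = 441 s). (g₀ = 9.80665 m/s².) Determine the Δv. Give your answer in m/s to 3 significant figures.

Stage wet mass = m₀ − payload = 232,400 − 17,400 = 215,000 kg.
Stage dry mass = ε × stage wet mass = 0.079 × 215,000 = 16,985 kg.
Burnout mass m_f = stage dry + payload = 16,985 + 17,400 = 34,385 kg.
v_e = Isp · g₀ = 441 × 9.80665 = 4324.7 m/s.
By the Tsiolkovsky rocket equation, Δv = v_e · ln(232,400/34,385) = 4324.7 × ln(6.759) = 4324.7 × 1.9108 ≈ 8264 m/s.

Δv ≈ 8260 m/s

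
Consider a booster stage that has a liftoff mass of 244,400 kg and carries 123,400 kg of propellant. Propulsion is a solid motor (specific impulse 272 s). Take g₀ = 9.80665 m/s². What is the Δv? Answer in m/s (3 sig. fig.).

v_e = Isp · g₀ = 272 × 9.80665 = 2667.4 m/s.
m_f = m₀ − m_prop = 244,400 − 123,400 = 121,000 kg.
From the ideal rocket equation, Δv = v_e · ln(m₀/m_f) = 2667.4 × ln(2.02) = 2667.4 × 0.7030 ≈ 1875.2 m/s.

Δv ≈ 1880 m/s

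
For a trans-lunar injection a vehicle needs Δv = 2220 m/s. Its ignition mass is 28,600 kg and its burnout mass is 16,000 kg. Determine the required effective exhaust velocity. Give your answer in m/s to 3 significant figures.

v_e ≈ 3820 m/s

ln(m₀/m_f) = ln(28600/16000) = ln(1.788) = 0.5808.
v_e = Δv / ln(m₀/m_f) = 2220 / 0.5808 = 3822.2 m/s.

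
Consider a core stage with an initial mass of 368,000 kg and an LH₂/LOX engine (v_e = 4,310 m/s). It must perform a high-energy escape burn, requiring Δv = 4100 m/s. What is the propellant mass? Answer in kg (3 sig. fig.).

propellant mass ≈ 226000 kg

Rocket equation: m₀/m_f = exp(Δv / v_e) = exp(4100 / 4310.0) = exp(0.9513) = 2.5890.
m_f = 368,000 / 2.5890 = 142,140 kg, so propellant = m₀ − m_f = 368,000 − 142,140 = 225,860 kg.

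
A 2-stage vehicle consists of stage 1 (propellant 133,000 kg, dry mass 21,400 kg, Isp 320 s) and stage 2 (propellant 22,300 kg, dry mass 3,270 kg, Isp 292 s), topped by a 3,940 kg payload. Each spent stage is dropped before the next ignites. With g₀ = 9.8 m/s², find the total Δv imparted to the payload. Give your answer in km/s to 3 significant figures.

Ignition mass of stage 1 = 133,000+21,400 + 22,300+3,270 + 3,940 = 183,910 kg.
Stage 1: m₀ = 183,910 kg, m_f = 183,910 − 133,000 = 50,910 kg; Δv = 320×9.8×ln(3.612) = 3136.0×1.2844 ≈ 4028 m/s.
Stage 2: m₀ = 29,510 kg, m_f = 29,510 − 22,300 = 7,210 kg; Δv = 292×9.8×ln(4.093) = 2861.6×1.4093 ≈ 4033 m/s.
Total Δv = 4028 + 4033 = 8061 m/s.

Δv ≈ 8.06 km/s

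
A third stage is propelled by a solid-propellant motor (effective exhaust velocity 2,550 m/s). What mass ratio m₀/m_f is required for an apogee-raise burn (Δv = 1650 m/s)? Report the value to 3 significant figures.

mass ratio ≈ 1.91

m₀/m_f = exp(Δv / v_e) = exp(1650 / 2550.0) = exp(0.6471) = 1.9099.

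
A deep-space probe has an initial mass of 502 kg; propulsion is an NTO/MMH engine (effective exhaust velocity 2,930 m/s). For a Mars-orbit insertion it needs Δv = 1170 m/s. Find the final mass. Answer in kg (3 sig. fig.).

m₀/m_f = exp(Δv / v_e) = exp(1170 / 2930.0) = exp(0.3993) = 1.4908.
m_f = m₀ / 1.4908 = 502 / 1.4908 = 336.732 kg.

final mass ≈ 337 kg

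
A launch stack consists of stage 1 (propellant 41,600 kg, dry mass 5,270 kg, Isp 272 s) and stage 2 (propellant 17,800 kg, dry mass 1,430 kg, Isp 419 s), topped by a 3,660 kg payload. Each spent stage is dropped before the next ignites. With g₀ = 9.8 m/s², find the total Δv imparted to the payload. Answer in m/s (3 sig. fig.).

Δv ≈ 8590 m/s

Ignition mass of stage 1 = 41,600+5,270 + 17,800+1,430 + 3,660 = 69,760 kg.
Stage 1: m₀ = 69,760 kg, m_f = 69,760 − 41,600 = 28,160 kg; Δv = 272×9.8×ln(2.477) = 2665.6×0.9072 ≈ 2418 m/s.
Stage 2: m₀ = 22,890 kg, m_f = 22,890 − 17,800 = 5,090 kg; Δv = 419×9.8×ln(4.497) = 4106.2×1.5034 ≈ 6173 m/s.
Total Δv = 2418 + 6173 = 8591 m/s.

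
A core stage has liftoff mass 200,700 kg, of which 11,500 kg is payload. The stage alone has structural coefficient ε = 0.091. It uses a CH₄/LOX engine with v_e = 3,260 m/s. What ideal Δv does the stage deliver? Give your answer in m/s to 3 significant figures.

Δv ≈ 6340 m/s

Stage wet mass = m₀ − payload = 200,700 − 11,500 = 189,200 kg.
Stage dry mass = ε × stage wet mass = 0.091 × 189,200 = 17,217.2 kg.
Burnout mass m_f = stage dry + payload = 17,217.2 + 11,500 = 28,717.2 kg.
Using Δv = v_e ln(m₀/m_f): Δv = v_e · ln(200,700/28,717.2) = 3260.0 × ln(6.989) = 3260.0 × 1.9443 ≈ 6338 m/s.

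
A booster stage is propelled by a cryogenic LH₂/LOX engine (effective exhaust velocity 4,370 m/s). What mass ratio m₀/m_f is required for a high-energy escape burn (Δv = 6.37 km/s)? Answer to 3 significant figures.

mass ratio ≈ 4.30

From the ideal rocket equation, m₀/m_f = exp(Δv / v_e) = exp(6370 / 4370.0) = exp(1.4577) = 4.2959.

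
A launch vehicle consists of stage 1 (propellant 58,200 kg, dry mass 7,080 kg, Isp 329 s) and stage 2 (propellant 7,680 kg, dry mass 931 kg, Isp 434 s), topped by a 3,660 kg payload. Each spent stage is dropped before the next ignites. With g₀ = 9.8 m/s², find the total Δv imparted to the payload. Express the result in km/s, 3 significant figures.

Ignition mass of stage 1 = 58,200+7,080 + 7,680+931 + 3,660 = 77,551 kg.
Stage 1: m₀ = 77,551 kg, m_f = 77,551 − 58,200 = 19,351 kg; Δv = 329×9.8×ln(4.008) = 3224.2×1.3882 ≈ 4476 m/s.
Stage 2: m₀ = 12,271 kg, m_f = 12,271 − 7,680 = 4,591 kg; Δv = 434×9.8×ln(2.673) = 4253.2×0.9831 ≈ 4181 m/s.
Total Δv = 4476 + 4181 = 8657 m/s.

Δv ≈ 8.66 km/s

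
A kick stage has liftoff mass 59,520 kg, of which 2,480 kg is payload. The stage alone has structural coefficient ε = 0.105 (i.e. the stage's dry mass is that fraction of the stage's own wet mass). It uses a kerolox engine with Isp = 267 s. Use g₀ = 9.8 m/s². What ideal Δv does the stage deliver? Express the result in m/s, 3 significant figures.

Stage wet mass = m₀ − payload = 59,520 − 2,480 = 57,040 kg.
Stage dry mass = ε × stage wet mass = 0.105 × 57,040 = 5,989.2 kg.
Burnout mass m_f = stage dry + payload = 5,989.2 + 2,480 = 8,469.2 kg.
v_e = Isp · g₀ = 267 × 9.8 = 2616.6 m/s.
Δv = v_e · ln(59,520/8,469.2) = 2616.6 × ln(7.028) = 2616.6 × 1.9499 ≈ 5102 m/s.

Δv ≈ 5100 m/s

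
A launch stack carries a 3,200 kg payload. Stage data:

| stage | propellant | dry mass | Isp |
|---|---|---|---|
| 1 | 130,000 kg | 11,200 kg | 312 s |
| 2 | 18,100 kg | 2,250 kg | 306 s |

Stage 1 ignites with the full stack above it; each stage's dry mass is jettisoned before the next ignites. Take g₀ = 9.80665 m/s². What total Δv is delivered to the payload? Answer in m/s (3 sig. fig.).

Δv ≈ 9150 m/s

Ignition mass of stage 1 = 130,000+11,200 + 18,100+2,250 + 3,200 = 164,750 kg.
Stage 1: m₀ = 164,750 kg, m_f = 164,750 − 130,000 = 34,750 kg; Δv = 312×9.80665×ln(4.741) = 3059.7×1.5562 ≈ 4762 m/s.
Stage 2: m₀ = 23,550 kg, m_f = 23,550 − 18,100 = 5,450 kg; Δv = 306×9.80665×ln(4.321) = 3000.8×1.4635 ≈ 4392 m/s.
Total Δv = 4762 + 4392 = 9154 m/s.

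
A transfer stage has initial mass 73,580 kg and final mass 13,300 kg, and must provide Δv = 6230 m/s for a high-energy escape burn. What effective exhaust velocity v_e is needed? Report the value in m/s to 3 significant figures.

ln(m₀/m_f) = ln(73580/13300) = ln(5.532) = 1.7106.
v_e = Δv / ln(m₀/m_f) = 6230 / 1.7106 = 3642.0 m/s.

v_e ≈ 3640 m/s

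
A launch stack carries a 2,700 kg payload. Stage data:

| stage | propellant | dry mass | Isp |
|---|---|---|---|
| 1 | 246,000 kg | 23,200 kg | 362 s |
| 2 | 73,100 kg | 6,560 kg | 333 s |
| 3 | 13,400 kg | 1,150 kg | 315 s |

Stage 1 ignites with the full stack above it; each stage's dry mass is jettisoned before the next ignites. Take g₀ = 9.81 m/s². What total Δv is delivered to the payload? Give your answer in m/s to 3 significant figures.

Δv ≈ 13200 m/s

Ignition mass of stage 1 = 246,000+23,200 + 73,100+6,560 + 13,400+1,150 + 2,700 = 366,110 kg.
Stage 1: m₀ = 366,110 kg, m_f = 366,110 − 246,000 = 120,110 kg; Δv = 362×9.81×ln(3.048) = 3551.2×1.1145 ≈ 3958 m/s.
Stage 2: m₀ = 96,910 kg, m_f = 96,910 − 73,100 = 23,810 kg; Δv = 333×9.81×ln(4.07) = 3266.7×1.4037 ≈ 4585 m/s.
Stage 3: m₀ = 17,250 kg, m_f = 17,250 − 13,400 = 3,850 kg; Δv = 315×9.81×ln(4.481) = 3090.2×1.4997 ≈ 4634 m/s.
Total Δv = 3958 + 4585 + 4634 = 13177 m/s.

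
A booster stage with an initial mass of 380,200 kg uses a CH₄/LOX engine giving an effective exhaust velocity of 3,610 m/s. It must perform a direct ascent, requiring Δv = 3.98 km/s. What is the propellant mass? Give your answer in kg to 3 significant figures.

By the Tsiolkovsky rocket equation, m₀/m_f = exp(Δv / v_e) = exp(3980 / 3610.0) = exp(1.1025) = 3.0117.
m_f = 380,200 / 3.0117 = 126,241 kg, so propellant = m₀ − m_f = 380,200 − 126,241 = 253,959 kg.

propellant mass ≈ 254000 kg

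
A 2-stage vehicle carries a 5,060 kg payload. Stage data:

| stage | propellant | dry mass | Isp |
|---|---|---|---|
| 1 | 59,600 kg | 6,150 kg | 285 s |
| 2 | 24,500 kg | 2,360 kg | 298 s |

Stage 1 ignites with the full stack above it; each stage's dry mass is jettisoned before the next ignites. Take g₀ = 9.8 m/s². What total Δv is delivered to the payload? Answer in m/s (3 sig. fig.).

Δv ≈ 6890 m/s

Ignition mass of stage 1 = 59,600+6,150 + 24,500+2,360 + 5,060 = 97,670 kg.
Stage 1: m₀ = 97,670 kg, m_f = 97,670 − 59,600 = 38,070 kg; Δv = 285×9.8×ln(2.566) = 2793.0×0.9422 ≈ 2631 m/s.
Stage 2: m₀ = 31,920 kg, m_f = 31,920 − 24,500 = 7,420 kg; Δv = 298×9.8×ln(4.302) = 2920.4×1.4591 ≈ 4261 m/s.
Total Δv = 2631 + 4261 = 6892 m/s.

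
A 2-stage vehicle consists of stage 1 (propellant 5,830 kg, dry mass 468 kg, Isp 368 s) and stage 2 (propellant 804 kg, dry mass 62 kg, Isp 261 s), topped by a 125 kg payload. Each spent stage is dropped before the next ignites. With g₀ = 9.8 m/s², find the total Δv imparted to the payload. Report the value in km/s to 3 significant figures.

Ignition mass of stage 1 = 5,830+468 + 804+62 + 125 = 7,289 kg.
Stage 1: m₀ = 7,289 kg, m_f = 7,289 − 5,830 = 1,459 kg; Δv = 368×9.8×ln(4.996) = 3606.4×1.6086 ≈ 5801 m/s.
Stage 2: m₀ = 991 kg, m_f = 991 − 804 = 187 kg; Δv = 261×9.8×ln(5.299) = 2557.8×1.6676 ≈ 4265 m/s.
Total Δv = 5801 + 4265 = 10066 m/s.

Δv ≈ 10.1 km/s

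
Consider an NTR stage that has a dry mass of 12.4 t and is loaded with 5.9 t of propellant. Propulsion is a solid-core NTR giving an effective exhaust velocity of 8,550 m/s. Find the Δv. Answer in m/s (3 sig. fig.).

Δv ≈ 3330 m/s

m₀ = m_dry + m_prop = 12.4 + 5.9 = 18.3 t.
Δv = v_e · ln(m₀/m_f) = 8550.0 × ln(1.476) = 8550.0 × 0.3892 ≈ 3327.7 m/s.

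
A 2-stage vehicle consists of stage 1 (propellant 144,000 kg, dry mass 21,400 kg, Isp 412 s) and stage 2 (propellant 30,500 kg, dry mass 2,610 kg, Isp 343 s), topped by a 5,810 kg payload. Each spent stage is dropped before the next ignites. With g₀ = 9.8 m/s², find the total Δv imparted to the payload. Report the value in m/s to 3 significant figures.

Ignition mass of stage 1 = 144,000+21,400 + 30,500+2,610 + 5,810 = 204,320 kg.
Stage 1: m₀ = 204,320 kg, m_f = 204,320 − 144,000 = 60,320 kg; Δv = 412×9.8×ln(3.387) = 4037.6×1.2200 ≈ 4926 m/s.
Stage 2: m₀ = 38,920 kg, m_f = 38,920 − 30,500 = 8,420 kg; Δv = 343×9.8×ln(4.622) = 3361.4×1.5309 ≈ 5146 m/s.
Total Δv = 4926 + 5146 = 10072 m/s.

Δv ≈ 10100 m/s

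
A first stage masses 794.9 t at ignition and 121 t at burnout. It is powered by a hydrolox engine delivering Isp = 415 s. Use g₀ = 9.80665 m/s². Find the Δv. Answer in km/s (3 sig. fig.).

v_e = Isp · g₀ = 415 × 9.80665 = 4069.8 m/s.
Using Δv = v_e ln(m₀/m_f): Δv = v_e · ln(m₀/m_f) = 4069.8 × ln(6.569) = 4069.8 × 1.8824 ≈ 7661.0 m/s.

Δv ≈ 7.66 km/s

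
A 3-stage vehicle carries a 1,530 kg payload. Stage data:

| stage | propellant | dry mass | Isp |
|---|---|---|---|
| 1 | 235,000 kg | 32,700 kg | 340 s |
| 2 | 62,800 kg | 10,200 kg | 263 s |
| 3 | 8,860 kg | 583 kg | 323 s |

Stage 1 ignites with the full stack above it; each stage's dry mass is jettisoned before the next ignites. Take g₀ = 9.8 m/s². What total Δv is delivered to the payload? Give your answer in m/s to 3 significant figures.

Δv ≈ 12400 m/s

Ignition mass of stage 1 = 235,000+32,700 + 62,800+10,200 + 8,860+583 + 1,530 = 351,673 kg.
Stage 1: m₀ = 351,673 kg, m_f = 351,673 − 235,000 = 116,673 kg; Δv = 340×9.8×ln(3.014) = 3332.0×1.1033 ≈ 3676 m/s.
Stage 2: m₀ = 83,973 kg, m_f = 83,973 − 62,800 = 21,173 kg; Δv = 263×9.8×ln(3.966) = 2577.4×1.3778 ≈ 3551 m/s.
Stage 3: m₀ = 10,973 kg, m_f = 10,973 − 8,860 = 2,113 kg; Δv = 323×9.8×ln(5.193) = 3165.4×1.6473 ≈ 5214 m/s.
Total Δv = 3676 + 3551 + 5214 = 12441 m/s.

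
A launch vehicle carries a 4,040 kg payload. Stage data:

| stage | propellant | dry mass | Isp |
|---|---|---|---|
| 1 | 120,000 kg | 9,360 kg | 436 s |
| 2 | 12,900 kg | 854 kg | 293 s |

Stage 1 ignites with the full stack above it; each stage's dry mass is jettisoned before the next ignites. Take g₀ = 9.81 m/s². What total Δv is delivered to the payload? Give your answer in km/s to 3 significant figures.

Δv ≈ 10.9 km/s

Ignition mass of stage 1 = 120,000+9,360 + 12,900+854 + 4,040 = 147,154 kg.
Stage 1: m₀ = 147,154 kg, m_f = 147,154 − 120,000 = 27,154 kg; Δv = 436×9.81×ln(5.419) = 4277.2×1.6900 ≈ 7228 m/s.
Stage 2: m₀ = 17,794 kg, m_f = 17,794 − 12,900 = 4,894 kg; Δv = 293×9.81×ln(3.636) = 2874.3×1.2909 ≈ 3710 m/s.
Total Δv = 7228 + 3710 = 10938 m/s.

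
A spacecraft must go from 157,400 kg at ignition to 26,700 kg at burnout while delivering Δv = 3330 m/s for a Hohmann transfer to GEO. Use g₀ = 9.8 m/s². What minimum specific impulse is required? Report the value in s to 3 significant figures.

ln(m₀/m_f) = ln(157400/26700) = ln(5.895) = 1.7741.
v_e = Δv / ln(m₀/m_f) = 3330 / 1.7741 = 1877.0 m/s.
Isp = v_e / g₀ = 1877.0 / 9.8 = 191.5 s.

Isp ≈ 192 s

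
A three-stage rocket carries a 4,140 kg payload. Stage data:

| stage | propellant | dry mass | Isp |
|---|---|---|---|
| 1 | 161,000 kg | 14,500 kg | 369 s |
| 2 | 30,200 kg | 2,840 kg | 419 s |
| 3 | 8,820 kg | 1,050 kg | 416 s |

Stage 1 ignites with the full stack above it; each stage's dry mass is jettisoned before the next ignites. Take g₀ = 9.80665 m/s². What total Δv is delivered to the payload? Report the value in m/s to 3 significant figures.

Δv ≈ 12900 m/s

Ignition mass of stage 1 = 161,000+14,500 + 30,200+2,840 + 8,820+1,050 + 4,140 = 222,550 kg.
Stage 1: m₀ = 222,550 kg, m_f = 222,550 − 161,000 = 61,550 kg; Δv = 369×9.80665×ln(3.616) = 3618.7×1.2853 ≈ 4651 m/s.
Stage 2: m₀ = 47,050 kg, m_f = 47,050 − 30,200 = 16,850 kg; Δv = 419×9.80665×ln(2.792) = 4109.0×1.0269 ≈ 4219 m/s.
Stage 3: m₀ = 14,010 kg, m_f = 14,010 − 8,820 = 5,190 kg; Δv = 416×9.80665×ln(2.699) = 4079.6×0.9930 ≈ 4051 m/s.
Total Δv = 4651 + 4219 + 4051 = 12921 m/s.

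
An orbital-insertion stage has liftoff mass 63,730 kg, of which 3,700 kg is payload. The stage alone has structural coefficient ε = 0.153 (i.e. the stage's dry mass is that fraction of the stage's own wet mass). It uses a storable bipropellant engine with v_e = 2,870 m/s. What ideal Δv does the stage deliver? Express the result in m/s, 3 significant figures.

Stage wet mass = m₀ − payload = 63,730 − 3,700 = 60,030 kg.
Stage dry mass = ε × stage wet mass = 0.153 × 60,030 = 9,184.59 kg.
Burnout mass m_f = stage dry + payload = 9,184.59 + 3,700 = 12,884.59 kg.
By the Tsiolkovsky rocket equation, Δv = v_e · ln(63,730/12,884.59) = 2870.0 × ln(4.946) = 2870.0 × 1.5986 ≈ 4588 m/s.

Δv ≈ 4590 m/s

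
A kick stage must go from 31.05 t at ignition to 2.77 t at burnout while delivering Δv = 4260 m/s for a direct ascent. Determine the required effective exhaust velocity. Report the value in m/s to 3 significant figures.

v_e ≈ 1760 m/s

ln(m₀/m_f) = ln(31050/2770) = ln(11.21) = 2.4168.
By the Tsiolkovsky rocket equation, v_e = Δv / ln(m₀/m_f) = 4260 / 2.4168 = 1762.7 m/s.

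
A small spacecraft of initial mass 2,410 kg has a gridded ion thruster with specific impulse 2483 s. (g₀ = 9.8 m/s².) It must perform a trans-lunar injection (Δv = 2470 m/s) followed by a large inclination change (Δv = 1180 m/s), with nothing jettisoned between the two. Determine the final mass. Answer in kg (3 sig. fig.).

final mass ≈ 2070 kg

v_e = Isp · g₀ = 2483 × 9.8 = 24333.4 m/s.
After the first burn: m = 2410 × exp(−2470/24333.4) = 2410 × 0.90348 = 2,177.39 kg.
After the second burn: m = 2,177.39 × exp(−1180/24333.4) = 2,177.39 × 0.95266 = 2,074.31 kg.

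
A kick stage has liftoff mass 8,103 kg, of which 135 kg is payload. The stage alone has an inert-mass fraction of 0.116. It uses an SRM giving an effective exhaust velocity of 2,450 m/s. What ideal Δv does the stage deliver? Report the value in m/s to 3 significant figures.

Stage wet mass = m₀ − payload = 8,103 − 135 = 7,968 kg.
Stage dry mass = ε × stage wet mass = 0.116 × 7,968 = 924.288 kg.
Burnout mass m_f = stage dry + payload = 924.288 + 135 = 1,059.288 kg.
Rocket equation: Δv = v_e · ln(8,103/1,059.288) = 2450.0 × ln(7.649) = 2450.0 × 2.0346 ≈ 4985 m/s.

Δv ≈ 4980 m/s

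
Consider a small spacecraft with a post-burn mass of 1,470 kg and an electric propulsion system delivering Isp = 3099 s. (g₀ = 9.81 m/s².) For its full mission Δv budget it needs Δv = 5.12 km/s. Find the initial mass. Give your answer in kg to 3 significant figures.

v_e = Isp · g₀ = 3099 × 9.81 = 30401.2 m/s.
From the ideal rocket equation, m₀/m_f = exp(Δv / v_e) = exp(5120 / 30401.2) = exp(0.1684) = 1.1834.
m₀ = m_f × 1.1834 = 1,470 × 1.1834 = 1,739.6 kg.

initial mass ≈ 1740 kg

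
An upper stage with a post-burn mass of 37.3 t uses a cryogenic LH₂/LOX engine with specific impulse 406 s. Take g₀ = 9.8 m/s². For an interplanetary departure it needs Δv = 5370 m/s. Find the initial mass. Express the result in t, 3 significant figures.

initial mass ≈ 144 t

v_e = Isp · g₀ = 406 × 9.8 = 3978.8 m/s.
m₀/m_f = exp(Δv / v_e) = exp(5370 / 3978.8) = exp(1.3497) = 3.8561.
m₀ = m_f × 3.8561 = 37.3 × 3.8561 = 143.833 t.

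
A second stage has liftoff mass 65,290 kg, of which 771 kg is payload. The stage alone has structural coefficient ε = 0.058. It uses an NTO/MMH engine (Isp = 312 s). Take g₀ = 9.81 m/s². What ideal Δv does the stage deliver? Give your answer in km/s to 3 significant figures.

Δv ≈ 8.18 km/s

Stage wet mass = m₀ − payload = 65,290 − 771 = 64,519 kg.
Stage dry mass = ε × stage wet mass = 0.058 × 64,519 = 3,742.1 kg.
Burnout mass m_f = stage dry + payload = 3,742.1 + 771 = 4,513.1 kg.
v_e = Isp · g₀ = 312 × 9.81 = 3060.7 m/s.
From the ideal rocket equation, Δv = v_e · ln(65,290/4,513.1) = 3060.7 × ln(14.47) = 3060.7 × 2.6719 ≈ 8178 m/s.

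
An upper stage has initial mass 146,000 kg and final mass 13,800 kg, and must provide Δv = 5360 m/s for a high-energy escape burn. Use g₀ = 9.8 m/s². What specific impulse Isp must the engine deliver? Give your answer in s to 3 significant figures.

Isp ≈ 232 s

ln(m₀/m_f) = ln(146000/13800) = ln(10.58) = 2.3589.
By the Tsiolkovsky rocket equation, v_e = Δv / ln(m₀/m_f) = 5360 / 2.3589 = 2272.2 m/s.
Isp = v_e / g₀ = 2272.2 / 9.8 = 231.9 s.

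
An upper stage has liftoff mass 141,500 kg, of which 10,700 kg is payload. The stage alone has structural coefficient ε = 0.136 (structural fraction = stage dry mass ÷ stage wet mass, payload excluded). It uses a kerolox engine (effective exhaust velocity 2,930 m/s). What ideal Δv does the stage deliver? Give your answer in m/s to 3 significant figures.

Stage wet mass = m₀ − payload = 141,500 − 10,700 = 130,800 kg.
Stage dry mass = ε × stage wet mass = 0.136 × 130,800 = 17,788.8 kg.
Burnout mass m_f = stage dry + payload = 17,788.8 + 10,700 = 28,488.8 kg.
By the Tsiolkovsky rocket equation, Δv = v_e · ln(141,500/28,488.8) = 2930.0 × ln(4.967) = 2930.0 × 1.6028 ≈ 4696 m/s.

Δv ≈ 4700 m/s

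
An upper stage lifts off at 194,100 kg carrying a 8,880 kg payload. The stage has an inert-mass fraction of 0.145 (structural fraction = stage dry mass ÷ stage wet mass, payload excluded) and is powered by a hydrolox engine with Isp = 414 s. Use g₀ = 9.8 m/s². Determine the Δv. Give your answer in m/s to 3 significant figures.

Stage wet mass = m₀ − payload = 194,100 − 8,880 = 185,220 kg.
Stage dry mass = ε × stage wet mass = 0.145 × 185,220 = 26,856.9 kg.
Burnout mass m_f = stage dry + payload = 26,856.9 + 8,880 = 35,736.9 kg.
v_e = Isp · g₀ = 414 × 9.8 = 4057.2 m/s.
Rocket equation: Δv = v_e · ln(194,100/35,736.9) = 4057.2 × ln(5.431) = 4057.2 × 1.6922 ≈ 6866 m/s.

Δv ≈ 6870 m/s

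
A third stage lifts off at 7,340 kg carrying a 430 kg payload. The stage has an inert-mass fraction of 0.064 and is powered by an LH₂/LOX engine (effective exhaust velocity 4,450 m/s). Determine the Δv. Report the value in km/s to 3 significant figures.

Δv ≈ 9.48 km/s

Stage wet mass = m₀ − payload = 7,340 − 430 = 6,910 kg.
Stage dry mass = ε × stage wet mass = 0.064 × 6,910 = 442.24 kg.
Burnout mass m_f = stage dry + payload = 442.24 + 430 = 872.24 kg.
Δv = v_e · ln(7,340/872.24) = 4450.0 × ln(8.415) = 4450.0 × 2.1300 ≈ 9479 m/s.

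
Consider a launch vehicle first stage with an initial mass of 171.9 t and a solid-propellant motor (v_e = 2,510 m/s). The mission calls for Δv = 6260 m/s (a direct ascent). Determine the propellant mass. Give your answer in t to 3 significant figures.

Using Δv = v_e ln(m₀/m_f): m₀/m_f = exp(Δv / v_e) = exp(6260 / 2510.0) = exp(2.4940) = 12.1099.
m_f = 171.9 / 12.1099 = 14.195 t, so propellant = m₀ − m_f = 171.9 − 14.195 = 157.705 t.

propellant mass ≈ 158 t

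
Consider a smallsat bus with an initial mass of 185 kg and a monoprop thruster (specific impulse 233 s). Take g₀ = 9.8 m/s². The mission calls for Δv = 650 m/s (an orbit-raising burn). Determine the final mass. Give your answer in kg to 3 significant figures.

v_e = Isp · g₀ = 233 × 9.8 = 2283.4 m/s.
m₀/m_f = exp(Δv / v_e) = exp(650 / 2283.4) = exp(0.2847) = 1.3293.
m_f = m₀ / 1.3293 = 185 / 1.3293 = 139.171 kg.

final mass ≈ 139 kg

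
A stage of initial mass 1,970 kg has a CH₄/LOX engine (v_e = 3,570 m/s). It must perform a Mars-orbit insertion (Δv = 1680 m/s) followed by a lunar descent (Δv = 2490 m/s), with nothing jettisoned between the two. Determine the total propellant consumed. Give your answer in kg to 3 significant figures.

total propellant consumed ≈ 1360 kg

After the first burn: m = 1970 × exp(−1680/3570.0) = 1970 × 0.62463 = 1,230.52 kg.
After the second burn: m = 1,230.52 × exp(−2490/3570.0) = 1,230.52 × 0.49784 = 612.602 kg.
Total propellant = m₀ − m_final = 1970 − 612.602 = 1,357.398 kg.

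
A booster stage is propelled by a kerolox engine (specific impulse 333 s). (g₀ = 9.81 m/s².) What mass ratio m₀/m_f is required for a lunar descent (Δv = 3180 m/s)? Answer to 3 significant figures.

mass ratio ≈ 2.65

v_e = Isp · g₀ = 333 × 9.81 = 3266.7 m/s.
Using Δv = v_e ln(m₀/m_f): m₀/m_f = exp(Δv / v_e) = exp(3180 / 3266.7) = exp(0.9735) = 2.6471.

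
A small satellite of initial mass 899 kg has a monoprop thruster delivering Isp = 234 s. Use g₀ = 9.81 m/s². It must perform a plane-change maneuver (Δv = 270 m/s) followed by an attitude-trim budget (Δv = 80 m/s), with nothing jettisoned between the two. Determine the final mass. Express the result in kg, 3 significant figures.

final mass ≈ 772 kg

v_e = Isp · g₀ = 234 × 9.81 = 2295.5 m/s.
After the first burn: m = 899 × exp(−270/2295.5) = 899 × 0.88903 = 799.238 kg.
After the second burn: m = 799.238 × exp(−80/2295.5) = 799.238 × 0.96575 = 771.864 kg.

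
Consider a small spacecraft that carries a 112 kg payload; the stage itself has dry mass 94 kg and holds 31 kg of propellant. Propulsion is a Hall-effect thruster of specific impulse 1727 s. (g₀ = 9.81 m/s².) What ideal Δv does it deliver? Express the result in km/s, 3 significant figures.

v_e = Isp · g₀ = 1727 × 9.81 = 16941.9 m/s.
m₀ = payload + dry + propellant = 112 + 94 + 31 = 237 kg.
m_f = payload + dry = 112 + 94 = 206 kg.
Δv = v_e · ln(m₀/m_f) = 16941.9 × ln(1.15) = 16941.9 × 0.1402 ≈ 2375.0 m/s.

Δv ≈ 2.37 km/s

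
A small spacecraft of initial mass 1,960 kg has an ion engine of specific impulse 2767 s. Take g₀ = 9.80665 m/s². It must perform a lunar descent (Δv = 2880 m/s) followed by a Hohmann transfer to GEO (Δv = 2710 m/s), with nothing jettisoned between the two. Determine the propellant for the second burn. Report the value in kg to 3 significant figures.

propellant for the second burn ≈ 168 kg

v_e = Isp · g₀ = 2767 × 9.80665 = 27135.0 m/s.
After the first burn: m = 1960 × exp(−2880/27135.0) = 1960 × 0.89930 = 1,762.63 kg.
After the second burn: m = 1,762.63 × exp(−2710/27135.0) = 1,762.63 × 0.90495 = 1,595.09 kg.
Second-burn propellant = 1,762.63 − 1,595.09 = 167.54 kg.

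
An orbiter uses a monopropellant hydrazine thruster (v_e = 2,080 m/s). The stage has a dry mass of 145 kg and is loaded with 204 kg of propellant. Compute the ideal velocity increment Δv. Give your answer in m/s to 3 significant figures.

Δv ≈ 1830 m/s

m₀ = m_dry + m_prop = 145 + 204 = 349 kg.
Δv = v_e · ln(m₀/m_f) = 2080.0 × ln(2.407) = 2080.0 × 0.8783 ≈ 1826.9 m/s.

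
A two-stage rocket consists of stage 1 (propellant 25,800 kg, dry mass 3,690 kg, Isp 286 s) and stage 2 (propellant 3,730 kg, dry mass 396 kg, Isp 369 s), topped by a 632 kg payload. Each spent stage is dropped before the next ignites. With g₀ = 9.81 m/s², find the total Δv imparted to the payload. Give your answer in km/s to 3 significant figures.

Ignition mass of stage 1 = 25,800+3,690 + 3,730+396 + 632 = 34,248 kg.
Stage 1: m₀ = 34,248 kg, m_f = 34,248 − 25,800 = 8,448 kg; Δv = 286×9.81×ln(4.054) = 2805.7×1.3997 ≈ 3927 m/s.
Stage 2: m₀ = 4,758 kg, m_f = 4,758 − 3,730 = 1,028 kg; Δv = 369×9.81×ln(4.628) = 3619.9×1.5322 ≈ 5546 m/s.
Total Δv = 3927 + 5546 = 9473 m/s.

Δv ≈ 9.47 km/s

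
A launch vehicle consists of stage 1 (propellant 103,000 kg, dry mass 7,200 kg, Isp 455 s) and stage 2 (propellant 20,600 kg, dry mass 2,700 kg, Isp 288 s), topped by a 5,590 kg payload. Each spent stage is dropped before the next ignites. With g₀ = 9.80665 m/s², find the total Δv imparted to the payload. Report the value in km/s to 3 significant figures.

Δv ≈ 9.55 km/s

Ignition mass of stage 1 = 103,000+7,200 + 20,600+2,700 + 5,590 = 139,090 kg.
Stage 1: m₀ = 139,090 kg, m_f = 139,090 − 103,000 = 36,090 kg; Δv = 455×9.80665×ln(3.854) = 4462.0×1.3491 ≈ 6020 m/s.
Stage 2: m₀ = 28,890 kg, m_f = 28,890 − 20,600 = 8,290 kg; Δv = 288×9.80665×ln(3.485) = 2824.3×1.2484 ≈ 3526 m/s.
Total Δv = 6020 + 3526 = 9546 m/s.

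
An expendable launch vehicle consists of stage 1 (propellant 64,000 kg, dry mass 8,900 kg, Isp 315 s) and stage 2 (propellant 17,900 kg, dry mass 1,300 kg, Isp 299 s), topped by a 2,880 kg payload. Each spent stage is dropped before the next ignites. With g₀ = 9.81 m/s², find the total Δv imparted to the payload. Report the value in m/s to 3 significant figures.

Ignition mass of stage 1 = 64,000+8,900 + 17,900+1,300 + 2,880 = 94,980 kg.
Stage 1: m₀ = 94,980 kg, m_f = 94,980 − 64,000 = 30,980 kg; Δv = 315×9.81×ln(3.066) = 3090.2×1.1203 ≈ 3462 m/s.
Stage 2: m₀ = 22,080 kg, m_f = 22,080 − 17,900 = 4,180 kg; Δv = 299×9.81×ln(5.282) = 2933.2×1.6644 ≈ 4882 m/s.
Total Δv = 3462 + 4882 = 8344 m/s.

Δv ≈ 8340 m/s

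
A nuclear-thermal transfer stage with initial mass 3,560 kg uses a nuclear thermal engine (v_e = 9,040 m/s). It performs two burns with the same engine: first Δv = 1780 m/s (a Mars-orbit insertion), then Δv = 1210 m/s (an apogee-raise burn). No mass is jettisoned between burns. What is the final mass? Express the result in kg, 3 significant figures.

final mass ≈ 2560 kg

After the first burn: m = 3560 × exp(−1780/9040.0) = 3560 × 0.82127 = 2,923.72 kg.
After the second burn: m = 2,923.72 × exp(−1210/9040.0) = 2,923.72 × 0.87472 = 2,557.44 kg.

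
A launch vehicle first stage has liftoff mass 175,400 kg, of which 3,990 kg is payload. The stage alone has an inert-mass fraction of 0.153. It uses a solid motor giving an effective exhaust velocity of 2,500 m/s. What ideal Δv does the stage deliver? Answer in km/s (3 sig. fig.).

Stage wet mass = m₀ − payload = 175,400 − 3,990 = 171,410 kg.
Stage dry mass = ε × stage wet mass = 0.153 × 171,410 = 26,225.7 kg.
Burnout mass m_f = stage dry + payload = 26,225.7 + 3,990 = 30,215.7 kg.
By the Tsiolkovsky rocket equation, Δv = v_e · ln(175,400/30,215.7) = 2500.0 × ln(5.805) = 2500.0 × 1.7587 ≈ 4397 m/s.

Δv ≈ 4.40 km/s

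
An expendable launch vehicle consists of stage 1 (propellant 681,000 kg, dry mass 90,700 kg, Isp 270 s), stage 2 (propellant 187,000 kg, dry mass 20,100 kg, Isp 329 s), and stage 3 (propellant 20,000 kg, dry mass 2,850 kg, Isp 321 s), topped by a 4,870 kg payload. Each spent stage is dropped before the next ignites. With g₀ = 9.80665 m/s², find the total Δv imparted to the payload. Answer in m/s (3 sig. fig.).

Ignition mass of stage 1 = 681,000+90,700 + 187,000+20,100 + 20,000+2,850 + 4,870 = 1,006,520 kg.
Stage 1: m₀ = 1,006,520 kg, m_f = 1,006,520 − 681,000 = 325,520 kg; Δv = 270×9.80665×ln(3.092) = 2647.8×1.1288 ≈ 2989 m/s.
Stage 2: m₀ = 234,820 kg, m_f = 234,820 − 187,000 = 47,820 kg; Δv = 329×9.80665×ln(4.91) = 3226.4×1.5914 ≈ 5134 m/s.
Stage 3: m₀ = 27,720 kg, m_f = 27,720 − 20,000 = 7,720 kg; Δv = 321×9.80665×ln(3.591) = 3147.9×1.2783 ≈ 4024 m/s.
Total Δv = 2989 + 5134 + 4024 = 12147 m/s.

Δv ≈ 12100 m/s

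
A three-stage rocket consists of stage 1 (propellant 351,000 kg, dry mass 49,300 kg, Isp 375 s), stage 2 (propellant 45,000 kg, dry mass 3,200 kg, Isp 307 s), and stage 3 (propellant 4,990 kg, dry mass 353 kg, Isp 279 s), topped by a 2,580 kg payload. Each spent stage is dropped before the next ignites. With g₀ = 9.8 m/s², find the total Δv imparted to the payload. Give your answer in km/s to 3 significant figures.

Ignition mass of stage 1 = 351,000+49,300 + 45,000+3,200 + 4,990+353 + 2,580 = 456,423 kg.
Stage 1: m₀ = 456,423 kg, m_f = 456,423 − 351,000 = 105,423 kg; Δv = 375×9.8×ln(4.329) = 3675.0×1.4654 ≈ 5385 m/s.
Stage 2: m₀ = 56,123 kg, m_f = 56,123 − 45,000 = 11,123 kg; Δv = 307×9.8×ln(5.046) = 3008.6×1.6185 ≈ 4870 m/s.
Stage 3: m₀ = 7,923 kg, m_f = 7,923 − 4,990 = 2,933 kg; Δv = 279×9.8×ln(2.701) = 2734.2×0.9937 ≈ 2717 m/s.
Total Δv = 5385 + 4870 + 2717 = 12972 m/s.

Δv ≈ 13.0 km/s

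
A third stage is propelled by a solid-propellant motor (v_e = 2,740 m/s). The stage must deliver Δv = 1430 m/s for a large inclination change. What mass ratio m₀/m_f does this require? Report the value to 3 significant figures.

By the Tsiolkovsky rocket equation, m₀/m_f = exp(Δv / v_e) = exp(1430 / 2740.0) = exp(0.5219) = 1.6852.

mass ratio ≈ 1.69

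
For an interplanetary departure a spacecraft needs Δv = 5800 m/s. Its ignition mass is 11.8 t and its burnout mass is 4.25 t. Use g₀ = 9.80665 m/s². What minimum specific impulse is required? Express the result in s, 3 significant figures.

Isp ≈ 579 s

ln(m₀/m_f) = ln(11800/4250) = ln(2.776) = 1.0212.
By the Tsiolkovsky rocket equation, v_e = Δv / ln(m₀/m_f) = 5800 / 1.0212 = 5679.7 m/s.
Isp = v_e / g₀ = 5679.7 / 9.80665 = 579.2 s.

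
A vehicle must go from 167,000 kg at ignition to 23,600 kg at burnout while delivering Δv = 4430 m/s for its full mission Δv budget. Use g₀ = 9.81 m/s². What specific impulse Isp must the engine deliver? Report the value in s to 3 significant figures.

Isp ≈ 231 s

ln(m₀/m_f) = ln(167000/23600) = ln(7.076) = 1.9567.
Rocket equation: v_e = Δv / ln(m₀/m_f) = 4430 / 1.9567 = 2264.0 m/s.
Isp = v_e / g₀ = 2264.0 / 9.81 = 230.8 s.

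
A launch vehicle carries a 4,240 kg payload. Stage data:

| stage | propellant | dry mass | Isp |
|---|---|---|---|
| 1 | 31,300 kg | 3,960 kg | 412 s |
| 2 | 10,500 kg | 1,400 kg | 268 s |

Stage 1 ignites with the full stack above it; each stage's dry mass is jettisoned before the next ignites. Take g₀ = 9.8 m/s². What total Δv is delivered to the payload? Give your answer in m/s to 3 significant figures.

Δv ≈ 6550 m/s

Ignition mass of stage 1 = 31,300+3,960 + 10,500+1,400 + 4,240 = 51,400 kg.
Stage 1: m₀ = 51,400 kg, m_f = 51,400 − 31,300 = 20,100 kg; Δv = 412×9.8×ln(2.557) = 4037.6×0.9389 ≈ 3791 m/s.
Stage 2: m₀ = 16,140 kg, m_f = 16,140 − 10,500 = 5,640 kg; Δv = 268×9.8×ln(2.862) = 2626.4×1.0514 ≈ 2761 m/s.
Total Δv = 3791 + 2761 = 6552 m/s.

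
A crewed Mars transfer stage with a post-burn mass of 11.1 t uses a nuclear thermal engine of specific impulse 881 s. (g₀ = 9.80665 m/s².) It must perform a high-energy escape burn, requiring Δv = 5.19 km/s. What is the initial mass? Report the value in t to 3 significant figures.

initial mass ≈ 20.2 t

v_e = Isp · g₀ = 881 × 9.80665 = 8639.7 m/s.
m₀/m_f = exp(Δv / v_e) = exp(5190 / 8639.7) = exp(0.6007) = 1.8234.
m₀ = m_f × 1.8234 = 11.1 × 1.8234 = 20.2397 t.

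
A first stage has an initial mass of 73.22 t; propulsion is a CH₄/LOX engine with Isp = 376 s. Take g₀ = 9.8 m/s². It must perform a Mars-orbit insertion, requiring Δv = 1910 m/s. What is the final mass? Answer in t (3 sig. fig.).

v_e = Isp · g₀ = 376 × 9.8 = 3684.8 m/s.
m₀/m_f = exp(Δv / v_e) = exp(1910 / 3684.8) = exp(0.5183) = 1.6792.
m_f = m₀ / 1.6792 = 73.22 / 1.6792 = 43.6041 t.

final mass ≈ 43.6 t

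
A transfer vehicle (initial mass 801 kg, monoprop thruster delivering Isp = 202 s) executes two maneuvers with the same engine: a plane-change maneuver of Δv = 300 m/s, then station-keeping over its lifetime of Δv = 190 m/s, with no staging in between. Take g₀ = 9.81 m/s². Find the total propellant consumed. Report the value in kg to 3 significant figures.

v_e = Isp · g₀ = 202 × 9.81 = 1981.6 m/s.
After the first burn: m = 801 × exp(−300/1981.6) = 801 × 0.85951 = 688.468 kg.
After the second burn: m = 688.468 × exp(−190/1981.6) = 688.468 × 0.90857 = 625.521 kg.
Total propellant = m₀ − m_final = 801 − 625.521 = 175.479 kg.

total propellant consumed ≈ 175 kg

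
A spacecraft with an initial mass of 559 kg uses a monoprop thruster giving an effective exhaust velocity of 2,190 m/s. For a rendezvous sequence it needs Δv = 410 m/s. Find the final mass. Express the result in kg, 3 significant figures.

By the Tsiolkovsky rocket equation, m₀/m_f = exp(Δv / v_e) = exp(410 / 2190.0) = exp(0.1872) = 1.2059.
m_f = m₀ / 1.2059 = 559 / 1.2059 = 463.554 kg.

final mass ≈ 464 kg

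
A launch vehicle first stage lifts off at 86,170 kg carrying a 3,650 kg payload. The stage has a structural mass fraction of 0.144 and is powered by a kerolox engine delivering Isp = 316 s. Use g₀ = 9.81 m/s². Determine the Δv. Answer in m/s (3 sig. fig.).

Δv ≈ 5310 m/s

Stage wet mass = m₀ − payload = 86,170 − 3,650 = 82,520 kg.
Stage dry mass = ε × stage wet mass = 0.144 × 82,520 = 11,882.9 kg.
Burnout mass m_f = stage dry + payload = 11,882.9 + 3,650 = 15,532.9 kg.
v_e = Isp · g₀ = 316 × 9.81 = 3100.0 m/s.
Δv = v_e · ln(86,170/15,532.9) = 3100.0 × ln(5.548) = 3100.0 × 1.7134 ≈ 5311 m/s.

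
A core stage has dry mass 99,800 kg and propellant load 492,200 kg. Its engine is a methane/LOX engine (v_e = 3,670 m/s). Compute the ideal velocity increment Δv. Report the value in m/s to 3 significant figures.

Δv ≈ 6530 m/s

m₀ = m_dry + m_prop = 99,800 + 492,200 = 592,000 kg.
From the ideal rocket equation, Δv = v_e · ln(m₀/m_f) = 3670.0 × ln(5.932) = 3670.0 × 1.7803 ≈ 6533.8 m/s.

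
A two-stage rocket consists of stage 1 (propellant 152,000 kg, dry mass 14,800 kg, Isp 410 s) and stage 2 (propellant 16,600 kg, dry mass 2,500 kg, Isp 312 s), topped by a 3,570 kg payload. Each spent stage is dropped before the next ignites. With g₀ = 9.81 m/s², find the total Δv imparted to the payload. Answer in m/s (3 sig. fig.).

Ignition mass of stage 1 = 152,000+14,800 + 16,600+2,500 + 3,570 = 189,470 kg.
Stage 1: m₀ = 189,470 kg, m_f = 189,470 − 152,000 = 37,470 kg; Δv = 410×9.81×ln(5.057) = 4022.1×1.6207 ≈ 6519 m/s.
Stage 2: m₀ = 22,670 kg, m_f = 22,670 − 16,600 = 6,070 kg; Δv = 312×9.81×ln(3.735) = 3060.7×1.3177 ≈ 4033 m/s.
Total Δv = 6519 + 4033 = 10552 m/s.

Δv ≈ 10600 m/s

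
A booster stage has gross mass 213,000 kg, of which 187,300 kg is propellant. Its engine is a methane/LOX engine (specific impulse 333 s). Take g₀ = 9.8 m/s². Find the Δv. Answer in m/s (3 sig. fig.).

Δv ≈ 6900 m/s

v_e = Isp · g₀ = 333 × 9.8 = 3263.4 m/s.
m_f = m₀ − m_prop = 213,000 − 187,300 = 25,700 kg.
Δv = v_e · ln(m₀/m_f) = 3263.4 × ln(8.288) = 3263.4 × 2.1148 ≈ 6901.4 m/s.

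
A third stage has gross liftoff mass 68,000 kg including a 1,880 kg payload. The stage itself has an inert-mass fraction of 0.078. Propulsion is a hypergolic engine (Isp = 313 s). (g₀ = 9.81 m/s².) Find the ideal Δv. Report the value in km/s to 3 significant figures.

Δv ≈ 6.96 km/s

Stage wet mass = m₀ − payload = 68,000 − 1,880 = 66,120 kg.
Stage dry mass = ε × stage wet mass = 0.078 × 66,120 = 5,157.36 kg.
Burnout mass m_f = stage dry + payload = 5,157.36 + 1,880 = 7,037.36 kg.
v_e = Isp · g₀ = 313 × 9.81 = 3070.5 m/s.
By the Tsiolkovsky rocket equation, Δv = v_e · ln(68,000/7,037.36) = 3070.5 × ln(9.663) = 3070.5 × 2.2683 ≈ 6965 m/s.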